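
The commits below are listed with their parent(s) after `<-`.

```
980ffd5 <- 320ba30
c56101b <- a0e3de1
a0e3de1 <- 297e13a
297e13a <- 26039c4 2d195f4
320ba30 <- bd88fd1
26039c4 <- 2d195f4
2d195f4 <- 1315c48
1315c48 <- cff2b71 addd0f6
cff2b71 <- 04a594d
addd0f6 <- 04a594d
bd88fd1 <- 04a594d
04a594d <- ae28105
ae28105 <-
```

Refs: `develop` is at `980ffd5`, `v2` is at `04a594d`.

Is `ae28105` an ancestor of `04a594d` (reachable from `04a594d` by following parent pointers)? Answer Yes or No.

Ancestors of 04a594d (commits reachable by following parents): {04a594d, ae28105}.
ae28105 is in that set, so it is an ancestor of 04a594d.

Yes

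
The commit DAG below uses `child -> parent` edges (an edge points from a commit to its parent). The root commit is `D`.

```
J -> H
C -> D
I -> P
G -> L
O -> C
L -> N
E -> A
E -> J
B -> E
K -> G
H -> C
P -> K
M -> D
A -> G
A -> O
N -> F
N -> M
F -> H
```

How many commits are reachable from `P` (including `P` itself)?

10

Walking parent pointers from P: reachable set = {C, D, F, G, H, K, L, M, N, P}.
That is 10 commits.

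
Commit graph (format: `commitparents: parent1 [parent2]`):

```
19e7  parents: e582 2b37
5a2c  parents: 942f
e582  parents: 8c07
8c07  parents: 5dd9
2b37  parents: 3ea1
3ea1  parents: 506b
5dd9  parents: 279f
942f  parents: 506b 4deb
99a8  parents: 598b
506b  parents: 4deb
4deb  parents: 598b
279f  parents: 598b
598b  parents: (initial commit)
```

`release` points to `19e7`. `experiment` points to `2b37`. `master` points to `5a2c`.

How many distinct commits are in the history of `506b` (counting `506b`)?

Walking parent pointers from 506b: reachable set = {4deb, 506b, 598b}.
That is 3 commits.

3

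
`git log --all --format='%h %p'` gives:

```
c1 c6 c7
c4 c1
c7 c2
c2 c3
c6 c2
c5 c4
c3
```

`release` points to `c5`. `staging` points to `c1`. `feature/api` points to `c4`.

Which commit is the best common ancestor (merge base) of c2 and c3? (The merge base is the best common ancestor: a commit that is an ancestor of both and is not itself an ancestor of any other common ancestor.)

Ancestors of c2: {c2, c3}.
Ancestors of c3: {c3}.
Common ancestors: {c3}.
The only common ancestor is c3, so it is the merge base.

c3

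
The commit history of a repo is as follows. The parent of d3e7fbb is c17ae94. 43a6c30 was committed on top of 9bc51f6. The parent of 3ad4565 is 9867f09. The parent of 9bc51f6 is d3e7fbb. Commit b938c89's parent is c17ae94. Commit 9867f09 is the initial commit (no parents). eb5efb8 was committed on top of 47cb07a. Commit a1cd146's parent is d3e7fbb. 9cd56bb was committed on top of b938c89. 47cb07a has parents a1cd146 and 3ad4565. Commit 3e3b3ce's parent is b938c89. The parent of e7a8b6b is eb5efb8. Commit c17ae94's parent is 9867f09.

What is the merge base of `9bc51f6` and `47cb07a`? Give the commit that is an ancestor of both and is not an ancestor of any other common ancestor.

d3e7fbb

Ancestors of 9bc51f6: {9867f09, 9bc51f6, c17ae94, d3e7fbb}.
Ancestors of 47cb07a: {3ad4565, 47cb07a, 9867f09, a1cd146, c17ae94, d3e7fbb}.
Common ancestors: {9867f09, c17ae94, d3e7fbb}.
Among these, d3e7fbb is not an ancestor of any other common ancestor — it is the merge base.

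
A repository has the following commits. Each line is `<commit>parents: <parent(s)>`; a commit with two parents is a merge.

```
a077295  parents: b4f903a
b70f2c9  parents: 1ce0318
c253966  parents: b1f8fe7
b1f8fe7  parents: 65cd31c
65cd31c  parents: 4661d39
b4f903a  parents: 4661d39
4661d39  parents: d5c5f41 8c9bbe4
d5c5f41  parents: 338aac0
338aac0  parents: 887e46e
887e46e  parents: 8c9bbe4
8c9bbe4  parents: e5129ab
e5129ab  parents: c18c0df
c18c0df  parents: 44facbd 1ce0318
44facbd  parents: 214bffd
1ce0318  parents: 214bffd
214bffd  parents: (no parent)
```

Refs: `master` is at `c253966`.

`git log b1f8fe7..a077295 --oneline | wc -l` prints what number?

Reachable from a077295: {1ce0318, 214bffd, 338aac0, 44facbd, 4661d39, 887e46e, 8c9bbe4, a077295, b4f903a, c18c0df, d5c5f41, e5129ab}.
Reachable from b1f8fe7: {1ce0318, 214bffd, 338aac0, 44facbd, 4661d39, 65cd31c, 887e46e, 8c9bbe4, b1f8fe7, c18c0df, d5c5f41, e5129ab}.
In a077295's history but not b1f8fe7's: {a077295, b4f903a} — 2 commits.

2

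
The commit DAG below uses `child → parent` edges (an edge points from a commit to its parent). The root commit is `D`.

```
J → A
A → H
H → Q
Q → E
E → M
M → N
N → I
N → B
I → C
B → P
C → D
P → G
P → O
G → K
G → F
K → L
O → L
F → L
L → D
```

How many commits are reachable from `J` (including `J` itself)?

Walking parent pointers from J: reachable set = {A, B, C, D, E, F, G, H, I, J, K, L, M, N, O, P, Q}.
That is 17 commits.

17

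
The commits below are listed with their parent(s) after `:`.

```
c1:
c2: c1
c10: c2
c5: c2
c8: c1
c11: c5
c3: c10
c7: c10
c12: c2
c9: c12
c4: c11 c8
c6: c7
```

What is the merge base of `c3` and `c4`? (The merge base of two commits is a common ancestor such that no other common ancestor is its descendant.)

c2

Ancestors of c3: {c1, c10, c2, c3}.
Ancestors of c4: {c1, c11, c2, c4, c5, c8}.
Common ancestors: {c1, c2}.
Among these, c2 is not an ancestor of any other common ancestor — it is the merge base.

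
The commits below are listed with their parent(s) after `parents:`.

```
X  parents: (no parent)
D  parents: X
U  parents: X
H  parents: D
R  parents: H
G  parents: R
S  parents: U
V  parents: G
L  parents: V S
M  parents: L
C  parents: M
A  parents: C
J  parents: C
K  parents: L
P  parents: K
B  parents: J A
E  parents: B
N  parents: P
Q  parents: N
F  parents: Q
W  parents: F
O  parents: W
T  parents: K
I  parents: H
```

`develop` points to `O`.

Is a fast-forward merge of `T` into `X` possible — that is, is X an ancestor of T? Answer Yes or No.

Yes

A fast-forward from X to T is possible iff X is an ancestor of T.
Ancestors of T: {D, G, H, K, L, R, S, T, U, V, X}.
X is among them, so fast-forward is possible.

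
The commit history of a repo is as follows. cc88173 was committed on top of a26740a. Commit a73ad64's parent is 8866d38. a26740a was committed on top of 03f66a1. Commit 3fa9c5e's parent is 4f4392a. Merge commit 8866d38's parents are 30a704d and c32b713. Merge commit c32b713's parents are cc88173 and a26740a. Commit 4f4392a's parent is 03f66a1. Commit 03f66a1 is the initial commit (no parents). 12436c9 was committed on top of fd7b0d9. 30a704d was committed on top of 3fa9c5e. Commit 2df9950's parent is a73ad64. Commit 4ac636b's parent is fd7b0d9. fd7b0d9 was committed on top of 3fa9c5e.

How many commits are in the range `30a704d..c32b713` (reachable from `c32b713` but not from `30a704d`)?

Reachable from c32b713: {03f66a1, a26740a, c32b713, cc88173}.
Reachable from 30a704d: {03f66a1, 30a704d, 3fa9c5e, 4f4392a}.
In c32b713's history but not 30a704d's: {a26740a, c32b713, cc88173} — 3 commits.

3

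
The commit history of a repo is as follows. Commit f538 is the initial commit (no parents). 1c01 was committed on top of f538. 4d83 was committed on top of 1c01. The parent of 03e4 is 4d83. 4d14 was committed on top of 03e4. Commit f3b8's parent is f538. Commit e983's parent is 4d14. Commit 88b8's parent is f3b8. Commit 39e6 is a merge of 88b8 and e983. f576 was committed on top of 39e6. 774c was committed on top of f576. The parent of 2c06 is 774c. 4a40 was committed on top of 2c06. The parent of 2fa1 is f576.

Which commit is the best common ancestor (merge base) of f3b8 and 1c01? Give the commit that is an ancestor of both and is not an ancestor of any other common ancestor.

f538

Ancestors of f3b8: {f3b8, f538}.
Ancestors of 1c01: {1c01, f538}.
Common ancestors: {f538}.
The only common ancestor is f538, so it is the merge base.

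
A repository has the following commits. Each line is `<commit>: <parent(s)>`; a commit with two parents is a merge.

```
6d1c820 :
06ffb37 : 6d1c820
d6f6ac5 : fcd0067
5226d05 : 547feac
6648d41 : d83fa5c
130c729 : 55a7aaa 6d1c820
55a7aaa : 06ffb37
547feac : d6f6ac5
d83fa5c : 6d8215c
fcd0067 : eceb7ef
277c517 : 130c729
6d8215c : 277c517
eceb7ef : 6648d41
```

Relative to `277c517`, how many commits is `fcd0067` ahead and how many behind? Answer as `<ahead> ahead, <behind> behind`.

5 ahead, 0 behind

Reachable from fcd0067: {06ffb37, 130c729, 277c517, 55a7aaa, 6648d41, 6d1c820, 6d8215c, d83fa5c, eceb7ef, fcd0067}.
Reachable from 277c517: {06ffb37, 130c729, 277c517, 55a7aaa, 6d1c820}.
Only in fcd0067's history (ahead): {6648d41, 6d8215c, d83fa5c, eceb7ef, fcd0067} — 5.
Only in 277c517's history (behind): {} — 0.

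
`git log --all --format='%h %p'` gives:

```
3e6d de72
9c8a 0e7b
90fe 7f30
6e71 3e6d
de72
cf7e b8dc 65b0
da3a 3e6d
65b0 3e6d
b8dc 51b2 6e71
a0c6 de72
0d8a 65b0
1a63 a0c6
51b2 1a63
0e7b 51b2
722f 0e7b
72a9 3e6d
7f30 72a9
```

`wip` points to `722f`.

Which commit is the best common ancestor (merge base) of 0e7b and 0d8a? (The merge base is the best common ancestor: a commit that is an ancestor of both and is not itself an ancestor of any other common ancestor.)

Ancestors of 0e7b: {0e7b, 1a63, 51b2, a0c6, de72}.
Ancestors of 0d8a: {0d8a, 3e6d, 65b0, de72}.
Common ancestors: {de72}.
The only common ancestor is de72, so it is the merge base.

de72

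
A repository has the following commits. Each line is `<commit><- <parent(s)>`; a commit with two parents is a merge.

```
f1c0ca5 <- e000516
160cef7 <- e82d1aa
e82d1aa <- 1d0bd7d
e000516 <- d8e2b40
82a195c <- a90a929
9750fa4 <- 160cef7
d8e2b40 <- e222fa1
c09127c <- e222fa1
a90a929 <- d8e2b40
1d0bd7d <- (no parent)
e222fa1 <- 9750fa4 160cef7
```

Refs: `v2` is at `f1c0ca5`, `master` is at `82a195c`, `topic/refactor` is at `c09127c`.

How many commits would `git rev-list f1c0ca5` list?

Walking parent pointers from f1c0ca5: reachable set = {160cef7, 1d0bd7d, 9750fa4, d8e2b40, e000516, e222fa1, e82d1aa, f1c0ca5}.
That is 8 commits.

8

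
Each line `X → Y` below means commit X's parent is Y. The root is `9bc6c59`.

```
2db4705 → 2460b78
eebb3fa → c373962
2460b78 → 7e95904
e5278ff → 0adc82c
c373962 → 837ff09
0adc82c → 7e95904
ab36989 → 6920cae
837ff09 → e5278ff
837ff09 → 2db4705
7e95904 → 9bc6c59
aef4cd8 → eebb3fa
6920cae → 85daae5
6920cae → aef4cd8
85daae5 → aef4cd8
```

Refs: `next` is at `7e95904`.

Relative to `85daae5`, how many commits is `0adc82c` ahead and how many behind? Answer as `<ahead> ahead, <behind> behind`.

0 ahead, 8 behind

Reachable from 0adc82c: {0adc82c, 7e95904, 9bc6c59}.
Reachable from 85daae5: {0adc82c, 2460b78, 2db4705, 7e95904, 837ff09, 85daae5, 9bc6c59, aef4cd8, c373962, e5278ff, eebb3fa}.
Only in 0adc82c's history (ahead): {} — 0.
Only in 85daae5's history (behind): {2460b78, 2db4705, 837ff09, 85daae5, aef4cd8, c373962, e5278ff, eebb3fa} — 8.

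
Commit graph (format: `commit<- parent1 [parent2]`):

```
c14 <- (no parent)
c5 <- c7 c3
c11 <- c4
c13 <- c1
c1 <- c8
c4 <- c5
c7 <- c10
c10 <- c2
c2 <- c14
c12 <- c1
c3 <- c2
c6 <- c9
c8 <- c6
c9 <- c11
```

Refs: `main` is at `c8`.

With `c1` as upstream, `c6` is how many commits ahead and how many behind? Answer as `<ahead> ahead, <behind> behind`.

0 ahead, 2 behind

Reachable from c6: {c10, c11, c14, c2, c3, c4, c5, c6, c7, c9}.
Reachable from c1: {c1, c10, c11, c14, c2, c3, c4, c5, c6, c7, c8, c9}.
Only in c6's history (ahead): {} — 0.
Only in c1's history (behind): {c1, c8} — 2.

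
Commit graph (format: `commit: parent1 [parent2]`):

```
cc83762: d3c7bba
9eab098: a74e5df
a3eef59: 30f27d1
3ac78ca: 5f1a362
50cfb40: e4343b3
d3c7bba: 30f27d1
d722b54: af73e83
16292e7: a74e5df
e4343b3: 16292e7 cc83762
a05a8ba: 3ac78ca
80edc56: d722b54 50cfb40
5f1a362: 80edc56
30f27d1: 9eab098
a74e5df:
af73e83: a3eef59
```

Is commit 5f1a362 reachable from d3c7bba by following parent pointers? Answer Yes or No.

No

Ancestors of d3c7bba: {30f27d1, 9eab098, a74e5df, d3c7bba}.
5f1a362 is not in that set, so it is not an ancestor of d3c7bba.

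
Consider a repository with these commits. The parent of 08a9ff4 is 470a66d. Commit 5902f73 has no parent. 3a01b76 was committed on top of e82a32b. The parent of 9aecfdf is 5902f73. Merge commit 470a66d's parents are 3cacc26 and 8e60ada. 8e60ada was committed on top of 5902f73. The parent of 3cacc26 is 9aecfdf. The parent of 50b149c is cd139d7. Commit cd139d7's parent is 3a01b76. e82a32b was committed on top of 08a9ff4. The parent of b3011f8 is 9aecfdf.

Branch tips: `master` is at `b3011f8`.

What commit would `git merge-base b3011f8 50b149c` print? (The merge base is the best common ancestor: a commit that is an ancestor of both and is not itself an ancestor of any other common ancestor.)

Ancestors of b3011f8: {5902f73, 9aecfdf, b3011f8}.
Ancestors of 50b149c: {08a9ff4, 3a01b76, 3cacc26, 470a66d, 50b149c, 5902f73, 8e60ada, 9aecfdf, cd139d7, e82a32b}.
Common ancestors: {5902f73, 9aecfdf}.
Among these, 9aecfdf is not an ancestor of any other common ancestor — it is the merge base.

9aecfdf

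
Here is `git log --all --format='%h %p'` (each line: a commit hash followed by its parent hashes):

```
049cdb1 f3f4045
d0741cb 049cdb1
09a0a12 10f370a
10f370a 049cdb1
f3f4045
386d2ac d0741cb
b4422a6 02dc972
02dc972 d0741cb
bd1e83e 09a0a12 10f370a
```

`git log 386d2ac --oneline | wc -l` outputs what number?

4

Walking parent pointers from 386d2ac: reachable set = {049cdb1, 386d2ac, d0741cb, f3f4045}.
That is 4 commits.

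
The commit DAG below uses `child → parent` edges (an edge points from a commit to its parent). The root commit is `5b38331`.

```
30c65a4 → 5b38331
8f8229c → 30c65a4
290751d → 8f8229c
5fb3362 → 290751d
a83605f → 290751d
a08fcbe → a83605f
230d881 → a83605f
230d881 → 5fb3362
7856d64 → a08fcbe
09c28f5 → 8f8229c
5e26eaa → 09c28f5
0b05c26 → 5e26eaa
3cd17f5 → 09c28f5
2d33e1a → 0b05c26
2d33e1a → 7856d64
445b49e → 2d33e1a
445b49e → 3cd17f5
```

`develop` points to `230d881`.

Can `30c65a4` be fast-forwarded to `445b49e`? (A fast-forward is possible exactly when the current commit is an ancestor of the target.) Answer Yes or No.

Yes

A fast-forward from 30c65a4 to 445b49e is possible iff 30c65a4 is an ancestor of 445b49e.
Ancestors of 445b49e: {09c28f5, 0b05c26, 290751d, 2d33e1a, 30c65a4, 3cd17f5, 445b49e, 5b38331, 5e26eaa, 7856d64, 8f8229c, a08fcbe, a83605f}.
30c65a4 is among them, so fast-forward is possible.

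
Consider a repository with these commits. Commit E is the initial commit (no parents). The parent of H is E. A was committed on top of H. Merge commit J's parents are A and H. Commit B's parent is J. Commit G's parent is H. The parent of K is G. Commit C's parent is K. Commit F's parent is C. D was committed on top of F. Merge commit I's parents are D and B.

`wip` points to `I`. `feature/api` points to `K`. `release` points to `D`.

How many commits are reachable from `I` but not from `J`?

Reachable from I: {A, B, C, D, E, F, G, H, I, J, K}.
Reachable from J: {A, E, H, J}.
In I's history but not J's: {B, C, D, F, G, I, K} — 7 commits.

7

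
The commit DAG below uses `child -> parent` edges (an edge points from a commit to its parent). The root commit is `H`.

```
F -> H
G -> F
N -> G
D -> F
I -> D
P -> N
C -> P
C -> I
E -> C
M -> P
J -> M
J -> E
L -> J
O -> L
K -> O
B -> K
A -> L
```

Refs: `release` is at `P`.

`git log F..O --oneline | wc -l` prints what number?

Reachable from O: {C, D, E, F, G, H, I, J, L, M, N, O, P}.
Reachable from F: {F, H}.
In O's history but not F's: {C, D, E, G, I, J, L, M, N, O, P} — 11 commits.

11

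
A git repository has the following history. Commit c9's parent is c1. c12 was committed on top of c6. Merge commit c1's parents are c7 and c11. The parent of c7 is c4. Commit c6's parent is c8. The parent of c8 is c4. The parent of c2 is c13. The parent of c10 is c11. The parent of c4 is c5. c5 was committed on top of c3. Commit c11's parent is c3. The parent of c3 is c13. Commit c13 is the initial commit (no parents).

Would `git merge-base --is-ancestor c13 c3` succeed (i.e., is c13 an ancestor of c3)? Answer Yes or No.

Yes

Ancestors of c3 (commits reachable by following parents): {c13, c3}.
c13 is in that set, so it is an ancestor of c3.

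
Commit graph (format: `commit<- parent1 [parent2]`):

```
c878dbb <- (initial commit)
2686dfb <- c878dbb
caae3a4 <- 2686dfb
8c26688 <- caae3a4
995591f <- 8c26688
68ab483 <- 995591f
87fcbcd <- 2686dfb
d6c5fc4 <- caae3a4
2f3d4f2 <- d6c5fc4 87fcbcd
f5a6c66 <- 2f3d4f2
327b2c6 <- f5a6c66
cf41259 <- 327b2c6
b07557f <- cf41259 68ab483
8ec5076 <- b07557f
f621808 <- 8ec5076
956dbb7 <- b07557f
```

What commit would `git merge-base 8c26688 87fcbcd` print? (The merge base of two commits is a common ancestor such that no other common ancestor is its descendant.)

2686dfb

Ancestors of 8c26688: {2686dfb, 8c26688, c878dbb, caae3a4}.
Ancestors of 87fcbcd: {2686dfb, 87fcbcd, c878dbb}.
Common ancestors: {2686dfb, c878dbb}.
Among these, 2686dfb is not an ancestor of any other common ancestor — it is the merge base.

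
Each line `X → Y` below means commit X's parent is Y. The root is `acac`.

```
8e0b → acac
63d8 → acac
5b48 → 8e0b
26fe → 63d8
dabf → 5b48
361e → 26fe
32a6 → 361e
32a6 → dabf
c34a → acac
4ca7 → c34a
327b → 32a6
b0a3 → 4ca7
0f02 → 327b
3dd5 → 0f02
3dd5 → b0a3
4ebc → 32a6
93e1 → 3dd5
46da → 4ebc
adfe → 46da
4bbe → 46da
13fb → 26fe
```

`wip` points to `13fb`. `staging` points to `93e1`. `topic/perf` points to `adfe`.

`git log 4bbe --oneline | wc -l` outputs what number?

11

Walking parent pointers from 4bbe: reachable set = {26fe, 32a6, 361e, 46da, 4bbe, 4ebc, 5b48, 63d8, 8e0b, acac, dabf}.
That is 11 commits.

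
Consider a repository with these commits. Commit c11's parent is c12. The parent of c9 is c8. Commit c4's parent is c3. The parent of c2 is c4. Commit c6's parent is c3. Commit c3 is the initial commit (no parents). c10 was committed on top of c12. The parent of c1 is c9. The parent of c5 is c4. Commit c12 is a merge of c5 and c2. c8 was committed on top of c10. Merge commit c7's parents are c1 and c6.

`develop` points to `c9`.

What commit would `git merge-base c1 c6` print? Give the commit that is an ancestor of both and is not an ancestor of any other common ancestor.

c3

Ancestors of c1: {c1, c10, c12, c2, c3, c4, c5, c8, c9}.
Ancestors of c6: {c3, c6}.
Common ancestors: {c3}.
The only common ancestor is c3, so it is the merge base.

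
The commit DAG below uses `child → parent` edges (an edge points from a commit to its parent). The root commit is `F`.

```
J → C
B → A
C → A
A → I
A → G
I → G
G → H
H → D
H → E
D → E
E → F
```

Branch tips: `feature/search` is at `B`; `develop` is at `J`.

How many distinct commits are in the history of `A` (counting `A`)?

7

Walking parent pointers from A: reachable set = {A, D, E, F, G, H, I}.
That is 7 commits.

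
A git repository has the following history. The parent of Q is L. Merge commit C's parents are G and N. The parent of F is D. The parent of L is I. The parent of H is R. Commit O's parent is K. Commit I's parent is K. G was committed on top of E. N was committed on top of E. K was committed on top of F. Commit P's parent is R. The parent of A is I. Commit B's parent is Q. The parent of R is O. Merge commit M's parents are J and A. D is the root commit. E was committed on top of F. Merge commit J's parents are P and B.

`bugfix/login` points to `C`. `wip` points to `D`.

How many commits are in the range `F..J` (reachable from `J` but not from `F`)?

9

Reachable from J: {B, D, F, I, J, K, L, O, P, Q, R}.
Reachable from F: {D, F}.
In J's history but not F's: {B, I, J, K, L, O, P, Q, R} — 9 commits.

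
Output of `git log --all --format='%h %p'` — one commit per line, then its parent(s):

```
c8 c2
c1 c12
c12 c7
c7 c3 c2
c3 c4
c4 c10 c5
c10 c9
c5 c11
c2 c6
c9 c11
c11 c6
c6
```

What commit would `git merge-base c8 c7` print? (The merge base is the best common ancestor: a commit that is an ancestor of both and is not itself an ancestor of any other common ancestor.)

Ancestors of c8: {c2, c6, c8}.
Ancestors of c7: {c10, c11, c2, c3, c4, c5, c6, c7, c9}.
Common ancestors: {c2, c6}.
Among these, c2 is not an ancestor of any other common ancestor — it is the merge base.

c2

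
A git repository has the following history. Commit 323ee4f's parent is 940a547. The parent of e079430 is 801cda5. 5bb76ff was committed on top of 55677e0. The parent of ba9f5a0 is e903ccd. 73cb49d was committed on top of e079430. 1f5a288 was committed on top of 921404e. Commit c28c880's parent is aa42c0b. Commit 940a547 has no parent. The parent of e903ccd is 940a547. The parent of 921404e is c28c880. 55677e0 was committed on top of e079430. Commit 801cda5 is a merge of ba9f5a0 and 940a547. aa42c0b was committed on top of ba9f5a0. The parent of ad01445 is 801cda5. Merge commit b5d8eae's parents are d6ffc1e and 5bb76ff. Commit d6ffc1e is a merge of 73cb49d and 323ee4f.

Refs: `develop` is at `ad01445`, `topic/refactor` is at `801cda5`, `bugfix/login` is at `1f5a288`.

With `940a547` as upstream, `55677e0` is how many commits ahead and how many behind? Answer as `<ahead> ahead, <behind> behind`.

Reachable from 55677e0: {55677e0, 801cda5, 940a547, ba9f5a0, e079430, e903ccd}.
Reachable from 940a547: {940a547}.
Only in 55677e0's history (ahead): {55677e0, 801cda5, ba9f5a0, e079430, e903ccd} — 5.
Only in 940a547's history (behind): {} — 0.

5 ahead, 0 behind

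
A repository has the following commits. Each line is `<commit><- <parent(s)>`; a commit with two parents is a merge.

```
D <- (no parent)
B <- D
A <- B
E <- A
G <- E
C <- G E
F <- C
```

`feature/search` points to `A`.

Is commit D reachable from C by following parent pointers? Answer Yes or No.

Yes

Ancestors of C (commits reachable by following parents): {A, B, C, D, E, G}.
D is in that set, so it is an ancestor of C.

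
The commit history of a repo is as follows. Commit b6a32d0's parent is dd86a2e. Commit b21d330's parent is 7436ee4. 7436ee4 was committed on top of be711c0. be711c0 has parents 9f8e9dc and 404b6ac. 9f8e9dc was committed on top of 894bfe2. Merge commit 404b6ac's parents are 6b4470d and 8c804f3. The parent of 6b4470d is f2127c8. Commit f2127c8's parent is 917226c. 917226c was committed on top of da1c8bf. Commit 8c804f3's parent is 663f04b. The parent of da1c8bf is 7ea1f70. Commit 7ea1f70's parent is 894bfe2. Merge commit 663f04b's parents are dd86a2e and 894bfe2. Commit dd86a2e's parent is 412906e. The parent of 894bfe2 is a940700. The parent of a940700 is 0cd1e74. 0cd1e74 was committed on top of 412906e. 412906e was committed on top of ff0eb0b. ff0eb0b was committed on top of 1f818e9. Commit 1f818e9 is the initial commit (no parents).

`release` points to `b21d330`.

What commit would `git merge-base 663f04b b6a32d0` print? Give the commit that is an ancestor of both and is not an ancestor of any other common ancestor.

dd86a2e

Ancestors of 663f04b: {0cd1e74, 1f818e9, 412906e, 663f04b, 894bfe2, a940700, dd86a2e, ff0eb0b}.
Ancestors of b6a32d0: {1f818e9, 412906e, b6a32d0, dd86a2e, ff0eb0b}.
Common ancestors: {1f818e9, 412906e, dd86a2e, ff0eb0b}.
Among these, dd86a2e is not an ancestor of any other common ancestor — it is the merge base.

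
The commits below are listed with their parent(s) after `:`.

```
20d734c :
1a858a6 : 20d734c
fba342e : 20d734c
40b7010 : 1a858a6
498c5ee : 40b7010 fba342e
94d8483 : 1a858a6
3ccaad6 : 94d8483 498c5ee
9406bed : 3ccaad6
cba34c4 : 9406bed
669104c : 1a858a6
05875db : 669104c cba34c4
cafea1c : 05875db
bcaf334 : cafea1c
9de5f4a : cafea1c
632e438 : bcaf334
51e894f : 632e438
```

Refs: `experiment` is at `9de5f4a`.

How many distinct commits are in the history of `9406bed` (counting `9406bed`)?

Walking parent pointers from 9406bed: reachable set = {1a858a6, 20d734c, 3ccaad6, 40b7010, 498c5ee, 9406bed, 94d8483, fba342e}.
That is 8 commits.

8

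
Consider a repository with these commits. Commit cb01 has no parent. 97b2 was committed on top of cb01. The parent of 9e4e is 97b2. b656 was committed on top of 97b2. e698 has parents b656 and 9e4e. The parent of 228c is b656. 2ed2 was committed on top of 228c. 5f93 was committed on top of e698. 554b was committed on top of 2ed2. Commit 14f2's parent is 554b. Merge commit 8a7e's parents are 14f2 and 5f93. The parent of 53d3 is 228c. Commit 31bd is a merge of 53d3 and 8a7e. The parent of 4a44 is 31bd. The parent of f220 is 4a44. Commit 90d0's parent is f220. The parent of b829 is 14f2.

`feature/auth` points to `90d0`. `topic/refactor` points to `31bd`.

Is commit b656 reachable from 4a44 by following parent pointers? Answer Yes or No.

Ancestors of 4a44 (commits reachable by following parents): {14f2, 228c, 2ed2, 31bd, 4a44, 53d3, 554b, 5f93, 8a7e, 97b2, 9e4e, b656, cb01, e698}.
b656 is in that set, so it is an ancestor of 4a44.

Yes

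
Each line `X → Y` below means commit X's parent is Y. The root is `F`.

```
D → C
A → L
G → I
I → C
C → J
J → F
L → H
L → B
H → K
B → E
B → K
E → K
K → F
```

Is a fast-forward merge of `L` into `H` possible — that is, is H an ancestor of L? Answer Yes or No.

A fast-forward from H to L is possible iff H is an ancestor of L.
Ancestors of L: {B, E, F, H, K, L}.
H is among them, so fast-forward is possible.

Yes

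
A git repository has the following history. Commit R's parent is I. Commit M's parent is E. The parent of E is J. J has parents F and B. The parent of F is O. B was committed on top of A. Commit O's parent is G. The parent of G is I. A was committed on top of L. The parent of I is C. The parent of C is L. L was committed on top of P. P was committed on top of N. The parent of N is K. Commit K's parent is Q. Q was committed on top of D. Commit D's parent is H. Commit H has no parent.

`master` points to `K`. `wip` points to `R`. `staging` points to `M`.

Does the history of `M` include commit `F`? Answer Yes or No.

Yes

Ancestors of M (commits reachable by following parents): {A, B, C, D, E, F, G, H, I, J, K, L, M, N, O, P, Q}.
F is in that set, so it is an ancestor of M.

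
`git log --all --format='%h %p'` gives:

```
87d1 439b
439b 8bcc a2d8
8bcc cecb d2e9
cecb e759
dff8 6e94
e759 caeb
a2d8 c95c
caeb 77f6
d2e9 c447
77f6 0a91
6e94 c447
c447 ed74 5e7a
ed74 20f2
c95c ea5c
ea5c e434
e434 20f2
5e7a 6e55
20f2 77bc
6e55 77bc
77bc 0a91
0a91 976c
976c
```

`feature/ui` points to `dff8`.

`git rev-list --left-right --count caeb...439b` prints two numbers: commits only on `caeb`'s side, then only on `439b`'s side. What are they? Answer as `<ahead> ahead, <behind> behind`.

Reachable from caeb: {0a91, 77f6, 976c, caeb}.
Reachable from 439b: {0a91, 20f2, 439b, 5e7a, 6e55, 77bc, 77f6, 8bcc, 976c, a2d8, c447, c95c, caeb, cecb, d2e9, e434, e759, ea5c, ed74}.
Only in caeb's history (ahead): {} — 0.
Only in 439b's history (behind): {20f2, 439b, 5e7a, 6e55, 77bc, 8bcc, a2d8, c447, c95c, cecb, d2e9, e434, e759, ea5c, ed74} — 15.

0 ahead, 15 behind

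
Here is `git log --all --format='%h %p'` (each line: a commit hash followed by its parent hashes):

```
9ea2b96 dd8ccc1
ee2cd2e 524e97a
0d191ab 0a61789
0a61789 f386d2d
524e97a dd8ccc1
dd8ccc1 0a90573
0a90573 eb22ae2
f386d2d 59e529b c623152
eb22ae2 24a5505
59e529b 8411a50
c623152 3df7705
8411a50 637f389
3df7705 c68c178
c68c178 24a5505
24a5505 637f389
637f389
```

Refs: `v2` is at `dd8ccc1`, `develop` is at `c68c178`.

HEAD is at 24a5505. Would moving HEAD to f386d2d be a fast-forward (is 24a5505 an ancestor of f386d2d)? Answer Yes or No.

Yes

A fast-forward from 24a5505 to f386d2d is possible iff 24a5505 is an ancestor of f386d2d.
Ancestors of f386d2d: {24a5505, 3df7705, 59e529b, 637f389, 8411a50, c623152, c68c178, f386d2d}.
24a5505 is among them, so fast-forward is possible.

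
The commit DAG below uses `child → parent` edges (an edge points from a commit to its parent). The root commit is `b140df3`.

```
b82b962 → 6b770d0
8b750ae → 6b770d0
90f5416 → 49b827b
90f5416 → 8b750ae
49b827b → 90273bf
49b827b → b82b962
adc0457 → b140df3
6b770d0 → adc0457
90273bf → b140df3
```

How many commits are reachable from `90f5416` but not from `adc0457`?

Reachable from 90f5416: {49b827b, 6b770d0, 8b750ae, 90273bf, 90f5416, adc0457, b140df3, b82b962}.
Reachable from adc0457: {adc0457, b140df3}.
In 90f5416's history but not adc0457's: {49b827b, 6b770d0, 8b750ae, 90273bf, 90f5416, b82b962} — 6 commits.

6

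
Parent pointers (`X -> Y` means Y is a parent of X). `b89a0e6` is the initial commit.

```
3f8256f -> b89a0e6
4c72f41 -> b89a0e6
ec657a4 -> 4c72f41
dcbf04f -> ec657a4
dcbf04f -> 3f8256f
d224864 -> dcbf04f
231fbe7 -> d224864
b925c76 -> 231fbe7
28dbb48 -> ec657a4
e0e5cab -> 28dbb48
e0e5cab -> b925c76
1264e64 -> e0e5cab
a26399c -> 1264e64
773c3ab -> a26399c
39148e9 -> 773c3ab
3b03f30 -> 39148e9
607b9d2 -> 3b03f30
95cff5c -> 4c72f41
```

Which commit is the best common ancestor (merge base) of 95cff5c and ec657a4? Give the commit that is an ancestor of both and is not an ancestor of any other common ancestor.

4c72f41

Ancestors of 95cff5c: {4c72f41, 95cff5c, b89a0e6}.
Ancestors of ec657a4: {4c72f41, b89a0e6, ec657a4}.
Common ancestors: {4c72f41, b89a0e6}.
Among these, 4c72f41 is not an ancestor of any other common ancestor — it is the merge base.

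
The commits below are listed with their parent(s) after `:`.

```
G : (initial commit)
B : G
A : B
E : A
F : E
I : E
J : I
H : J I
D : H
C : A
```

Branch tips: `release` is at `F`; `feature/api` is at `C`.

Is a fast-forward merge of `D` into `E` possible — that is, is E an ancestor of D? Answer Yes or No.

A fast-forward from E to D is possible iff E is an ancestor of D.
Ancestors of D: {A, B, D, E, G, H, I, J}.
E is among them, so fast-forward is possible.

Yes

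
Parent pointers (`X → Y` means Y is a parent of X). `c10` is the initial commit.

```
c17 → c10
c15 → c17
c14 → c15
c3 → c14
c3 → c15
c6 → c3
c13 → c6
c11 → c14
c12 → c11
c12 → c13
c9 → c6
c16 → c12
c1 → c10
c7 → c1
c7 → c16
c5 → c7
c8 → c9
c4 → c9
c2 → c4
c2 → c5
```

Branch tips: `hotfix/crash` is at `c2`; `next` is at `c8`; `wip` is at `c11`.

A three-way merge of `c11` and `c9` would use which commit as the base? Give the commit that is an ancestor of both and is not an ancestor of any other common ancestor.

Ancestors of c11: {c10, c11, c14, c15, c17}.
Ancestors of c9: {c10, c14, c15, c17, c3, c6, c9}.
Common ancestors: {c10, c14, c15, c17}.
Among these, c14 is not an ancestor of any other common ancestor — it is the merge base.

c14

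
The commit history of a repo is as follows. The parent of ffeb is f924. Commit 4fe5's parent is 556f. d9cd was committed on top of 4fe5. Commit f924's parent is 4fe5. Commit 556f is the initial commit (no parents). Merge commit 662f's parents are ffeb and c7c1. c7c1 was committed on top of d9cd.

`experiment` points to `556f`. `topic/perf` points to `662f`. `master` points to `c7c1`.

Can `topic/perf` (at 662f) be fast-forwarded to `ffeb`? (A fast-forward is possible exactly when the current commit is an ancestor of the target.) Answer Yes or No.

A fast-forward from 662f to ffeb is possible iff 662f is an ancestor of ffeb.
Ancestors of ffeb: {4fe5, 556f, f924, ffeb}.
662f is not among them, so fast-forward is not possible.

No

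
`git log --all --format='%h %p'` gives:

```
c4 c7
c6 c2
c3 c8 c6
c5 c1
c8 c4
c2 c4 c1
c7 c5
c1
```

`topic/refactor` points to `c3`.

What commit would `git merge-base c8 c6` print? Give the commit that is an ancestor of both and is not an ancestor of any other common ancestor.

c4

Ancestors of c8: {c1, c4, c5, c7, c8}.
Ancestors of c6: {c1, c2, c4, c5, c6, c7}.
Common ancestors: {c1, c4, c5, c7}.
Among these, c4 is not an ancestor of any other common ancestor — it is the merge base.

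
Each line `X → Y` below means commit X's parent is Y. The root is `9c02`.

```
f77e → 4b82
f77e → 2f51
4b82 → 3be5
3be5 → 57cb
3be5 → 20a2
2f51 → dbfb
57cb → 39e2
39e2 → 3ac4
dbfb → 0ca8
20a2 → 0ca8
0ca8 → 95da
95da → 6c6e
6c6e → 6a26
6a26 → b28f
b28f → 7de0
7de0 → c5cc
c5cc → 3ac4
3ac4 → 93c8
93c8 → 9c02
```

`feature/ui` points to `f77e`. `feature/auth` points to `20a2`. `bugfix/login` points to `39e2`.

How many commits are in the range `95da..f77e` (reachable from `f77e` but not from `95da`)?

Reachable from f77e: {0ca8, 20a2, 2f51, 39e2, 3ac4, 3be5, 4b82, 57cb, 6a26, 6c6e, 7de0, 93c8, 95da, 9c02, b28f, c5cc, dbfb, f77e}.
Reachable from 95da: {3ac4, 6a26, 6c6e, 7de0, 93c8, 95da, 9c02, b28f, c5cc}.
In f77e's history but not 95da's: {0ca8, 20a2, 2f51, 39e2, 3be5, 4b82, 57cb, dbfb, f77e} — 9 commits.

9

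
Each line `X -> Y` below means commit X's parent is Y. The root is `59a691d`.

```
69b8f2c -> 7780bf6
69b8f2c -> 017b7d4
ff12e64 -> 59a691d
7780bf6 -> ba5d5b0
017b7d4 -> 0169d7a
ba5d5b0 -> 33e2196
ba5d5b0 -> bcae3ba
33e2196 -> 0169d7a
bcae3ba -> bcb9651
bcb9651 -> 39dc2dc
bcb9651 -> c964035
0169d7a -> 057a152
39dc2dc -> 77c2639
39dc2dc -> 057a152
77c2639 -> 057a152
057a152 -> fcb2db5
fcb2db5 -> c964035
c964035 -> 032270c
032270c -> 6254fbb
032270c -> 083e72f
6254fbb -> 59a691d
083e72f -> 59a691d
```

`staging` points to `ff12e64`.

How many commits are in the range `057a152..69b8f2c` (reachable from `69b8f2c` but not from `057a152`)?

10

Reachable from 69b8f2c: {0169d7a, 017b7d4, 032270c, 057a152, 083e72f, 33e2196, 39dc2dc, 59a691d, 6254fbb, 69b8f2c, 7780bf6, 77c2639, ba5d5b0, bcae3ba, bcb9651, c964035, fcb2db5}.
Reachable from 057a152: {032270c, 057a152, 083e72f, 59a691d, 6254fbb, c964035, fcb2db5}.
In 69b8f2c's history but not 057a152's: {0169d7a, 017b7d4, 33e2196, 39dc2dc, 69b8f2c, 7780bf6, 77c2639, ba5d5b0, bcae3ba, bcb9651} — 10 commits.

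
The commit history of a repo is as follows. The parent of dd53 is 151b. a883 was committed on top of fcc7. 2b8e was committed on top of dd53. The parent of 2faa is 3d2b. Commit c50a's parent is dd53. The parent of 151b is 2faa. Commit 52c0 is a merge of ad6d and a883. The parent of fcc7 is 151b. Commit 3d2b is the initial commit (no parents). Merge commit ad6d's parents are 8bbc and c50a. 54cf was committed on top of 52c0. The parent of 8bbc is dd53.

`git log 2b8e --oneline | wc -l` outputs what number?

Walking parent pointers from 2b8e: reachable set = {151b, 2b8e, 2faa, 3d2b, dd53}.
That is 5 commits.

5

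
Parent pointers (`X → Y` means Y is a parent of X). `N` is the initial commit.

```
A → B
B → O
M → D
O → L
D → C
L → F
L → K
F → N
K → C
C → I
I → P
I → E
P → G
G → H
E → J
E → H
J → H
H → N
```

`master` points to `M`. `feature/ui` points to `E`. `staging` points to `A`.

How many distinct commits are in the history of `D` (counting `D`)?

9

Walking parent pointers from D: reachable set = {C, D, E, G, H, I, J, N, P}.
That is 9 commits.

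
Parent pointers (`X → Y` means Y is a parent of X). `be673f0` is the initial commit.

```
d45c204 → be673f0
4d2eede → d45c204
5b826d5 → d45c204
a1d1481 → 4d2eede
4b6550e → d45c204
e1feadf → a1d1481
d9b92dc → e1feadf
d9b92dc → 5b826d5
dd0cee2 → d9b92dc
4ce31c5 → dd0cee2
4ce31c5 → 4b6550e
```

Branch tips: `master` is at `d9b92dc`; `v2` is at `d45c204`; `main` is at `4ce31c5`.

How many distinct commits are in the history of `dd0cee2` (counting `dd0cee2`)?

Walking parent pointers from dd0cee2: reachable set = {4d2eede, 5b826d5, a1d1481, be673f0, d45c204, d9b92dc, dd0cee2, e1feadf}.
That is 8 commits.

8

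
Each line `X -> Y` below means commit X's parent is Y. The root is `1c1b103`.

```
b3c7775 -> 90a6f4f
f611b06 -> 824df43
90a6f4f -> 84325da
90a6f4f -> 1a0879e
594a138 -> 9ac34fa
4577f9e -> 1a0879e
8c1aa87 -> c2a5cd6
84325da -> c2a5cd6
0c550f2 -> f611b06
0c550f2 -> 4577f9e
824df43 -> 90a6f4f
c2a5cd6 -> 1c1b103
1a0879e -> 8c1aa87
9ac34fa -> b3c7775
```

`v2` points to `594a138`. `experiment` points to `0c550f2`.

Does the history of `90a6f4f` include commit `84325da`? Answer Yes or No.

Yes

Ancestors of 90a6f4f (commits reachable by following parents): {1a0879e, 1c1b103, 84325da, 8c1aa87, 90a6f4f, c2a5cd6}.
84325da is in that set, so it is an ancestor of 90a6f4f.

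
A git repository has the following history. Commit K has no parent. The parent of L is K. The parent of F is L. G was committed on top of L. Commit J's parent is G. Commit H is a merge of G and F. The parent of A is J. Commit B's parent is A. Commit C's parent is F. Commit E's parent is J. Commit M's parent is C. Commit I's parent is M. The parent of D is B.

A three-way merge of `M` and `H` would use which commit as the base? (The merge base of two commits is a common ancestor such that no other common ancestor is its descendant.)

Ancestors of M: {C, F, K, L, M}.
Ancestors of H: {F, G, H, K, L}.
Common ancestors: {F, K, L}.
Among these, F is not an ancestor of any other common ancestor — it is the merge base.

F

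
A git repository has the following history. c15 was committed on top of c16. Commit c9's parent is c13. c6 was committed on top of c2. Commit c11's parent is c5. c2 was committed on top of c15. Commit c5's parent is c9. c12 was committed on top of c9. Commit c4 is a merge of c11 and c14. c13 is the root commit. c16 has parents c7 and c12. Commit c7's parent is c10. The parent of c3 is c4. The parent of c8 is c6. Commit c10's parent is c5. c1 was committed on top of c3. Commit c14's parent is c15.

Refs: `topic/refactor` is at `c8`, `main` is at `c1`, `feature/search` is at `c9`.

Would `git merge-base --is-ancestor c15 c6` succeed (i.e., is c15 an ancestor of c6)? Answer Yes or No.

Ancestors of c6 (commits reachable by following parents): {c10, c12, c13, c15, c16, c2, c5, c6, c7, c9}.
c15 is in that set, so it is an ancestor of c6.

Yes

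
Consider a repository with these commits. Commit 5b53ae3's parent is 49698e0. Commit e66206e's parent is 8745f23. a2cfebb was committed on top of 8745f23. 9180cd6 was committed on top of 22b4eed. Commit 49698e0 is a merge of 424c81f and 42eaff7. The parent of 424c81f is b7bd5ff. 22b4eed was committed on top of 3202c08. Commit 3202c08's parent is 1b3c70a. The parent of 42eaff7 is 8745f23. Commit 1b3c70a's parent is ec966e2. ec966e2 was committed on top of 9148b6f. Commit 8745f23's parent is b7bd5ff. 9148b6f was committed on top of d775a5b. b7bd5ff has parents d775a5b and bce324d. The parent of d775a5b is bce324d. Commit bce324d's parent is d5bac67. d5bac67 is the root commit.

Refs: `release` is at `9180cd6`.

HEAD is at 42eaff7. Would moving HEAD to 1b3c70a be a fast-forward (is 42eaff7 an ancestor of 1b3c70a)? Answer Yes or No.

No

A fast-forward from 42eaff7 to 1b3c70a is possible iff 42eaff7 is an ancestor of 1b3c70a.
Ancestors of 1b3c70a: {1b3c70a, 9148b6f, bce324d, d5bac67, d775a5b, ec966e2}.
42eaff7 is not among them, so fast-forward is not possible.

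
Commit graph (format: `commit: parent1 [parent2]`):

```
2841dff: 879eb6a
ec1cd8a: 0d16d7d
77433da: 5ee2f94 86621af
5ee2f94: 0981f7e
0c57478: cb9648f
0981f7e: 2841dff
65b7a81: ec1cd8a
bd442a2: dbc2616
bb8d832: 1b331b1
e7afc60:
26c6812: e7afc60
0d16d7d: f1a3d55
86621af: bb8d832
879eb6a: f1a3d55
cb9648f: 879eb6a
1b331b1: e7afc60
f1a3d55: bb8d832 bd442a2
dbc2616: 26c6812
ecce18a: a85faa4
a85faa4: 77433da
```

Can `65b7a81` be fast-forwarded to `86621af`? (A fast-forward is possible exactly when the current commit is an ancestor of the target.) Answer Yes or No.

No

A fast-forward from 65b7a81 to 86621af is possible iff 65b7a81 is an ancestor of 86621af.
Ancestors of 86621af: {1b331b1, 86621af, bb8d832, e7afc60}.
65b7a81 is not among them, so fast-forward is not possible.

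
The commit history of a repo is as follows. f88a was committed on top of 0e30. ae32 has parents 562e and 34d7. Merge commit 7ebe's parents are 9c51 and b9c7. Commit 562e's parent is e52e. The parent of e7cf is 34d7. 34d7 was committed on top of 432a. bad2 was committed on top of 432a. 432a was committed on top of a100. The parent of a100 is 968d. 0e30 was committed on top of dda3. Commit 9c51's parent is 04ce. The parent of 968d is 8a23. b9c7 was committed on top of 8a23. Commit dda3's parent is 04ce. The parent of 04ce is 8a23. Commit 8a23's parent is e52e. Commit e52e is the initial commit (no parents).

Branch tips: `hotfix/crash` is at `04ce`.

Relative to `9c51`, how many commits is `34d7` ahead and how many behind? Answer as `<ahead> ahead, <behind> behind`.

Reachable from 34d7: {34d7, 432a, 8a23, 968d, a100, e52e}.
Reachable from 9c51: {04ce, 8a23, 9c51, e52e}.
Only in 34d7's history (ahead): {34d7, 432a, 968d, a100} — 4.
Only in 9c51's history (behind): {04ce, 9c51} — 2.

4 ahead, 2 behind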